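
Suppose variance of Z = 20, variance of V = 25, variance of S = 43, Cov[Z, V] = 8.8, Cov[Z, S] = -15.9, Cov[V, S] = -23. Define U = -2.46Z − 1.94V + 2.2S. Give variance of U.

variance of U = 875.66584

variance of U = a²·variance of Z + b²·variance of V + c²·variance of S + 2ab·Cov[Z, V] + 2ac·Cov[Z, S] + 2bc·Cov[V, S], with a = -2.46, b = -1.94, c = 2.2.
= 121.032 + 94.09 + 208.12 + 83.99424 + 172.1016 + 196.328
= 875.66584.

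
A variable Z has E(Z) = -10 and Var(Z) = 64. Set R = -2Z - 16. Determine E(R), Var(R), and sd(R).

E(R) = 4, Var(R) = 256, sd(R) = 16

R = -2Z - 16 is linear with a = -2, b = -16.
E(R) = a·E(Z) + b = (-2)·(-10) + (-16) = 4.
Var(R) = a²·Var(Z) = (-2)²·64 = 256 (the additive constant -16 does not affect variance).
sd(Z) = √64 = 8.
sd(R) = |a|·sd(Z) = |-2|·8 = 16.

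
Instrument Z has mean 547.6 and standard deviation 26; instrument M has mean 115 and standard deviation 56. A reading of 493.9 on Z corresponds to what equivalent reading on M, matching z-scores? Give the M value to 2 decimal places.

M = -0.66

z = (493.9 − 547.6)/26 ≈ -2.0654.
M = 115 + z·56 = 115 + (493.9 − 547.6)·56/26 ≈ -0.66.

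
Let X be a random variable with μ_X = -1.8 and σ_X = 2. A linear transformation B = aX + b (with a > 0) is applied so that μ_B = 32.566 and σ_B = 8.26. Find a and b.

σ_B = a·σ_X (a > 0), so a = 8.26/2 = 4.13.
μ_B = a·μ_X + b, so b = 32.566 − 4.13·(-1.8) = 40.

a = 4.13, b = 40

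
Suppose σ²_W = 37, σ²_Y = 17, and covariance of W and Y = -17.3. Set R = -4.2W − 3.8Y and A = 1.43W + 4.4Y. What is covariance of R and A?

By bilinearity, covariance of R and A = ac·σ²_W + bd·σ²_Y + (ad+bc)·covariance of W and Y, with a=-4.2, b=-3.8, c=1.43, d=4.4.
ac·σ²_W = (-4.2)·1.43·37 = -222.222
bd·σ²_Y = (-3.8)·4.4·17 = -284.24
(ad+bc)·covariance of W and Y = (-23.914)·(-17.3) = 413.7122
covariance of R and A = -222.222 + (-284.24) + 413.7122 = -92.7498.

covariance of R and A = -92.7498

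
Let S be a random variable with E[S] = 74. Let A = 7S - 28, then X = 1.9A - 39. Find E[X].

E[A] = 7·74 + (-28) = 490.
E[X] = 1.9·490 + (-39) = 892.

E[X] = 892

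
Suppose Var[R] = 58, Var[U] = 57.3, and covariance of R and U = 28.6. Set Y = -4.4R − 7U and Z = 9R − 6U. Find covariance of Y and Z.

covariance of Y and Z = -936.96

By bilinearity, covariance of Y and Z = ac·Var[R] + bd·Var[U] + (ad+bc)·covariance of R and U, with a=-4.4, b=-7, c=9, d=-6.
ac·Var[R] = (-4.4)·9·58 = -2296.8
bd·Var[U] = (-7)·(-6)·57.3 = 2406.6
(ad+bc)·covariance of R and U = (-36.6)·28.6 = -1046.76
covariance of Y and Z = -2296.8 + 2406.6 + (-1046.76) = -936.96.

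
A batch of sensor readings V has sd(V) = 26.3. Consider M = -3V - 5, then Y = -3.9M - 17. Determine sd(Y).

sd(M) = |-3|·26.3 = 78.9.
sd(Y) = |-3.9|·78.9 = 307.71.

sd(Y) = 307.71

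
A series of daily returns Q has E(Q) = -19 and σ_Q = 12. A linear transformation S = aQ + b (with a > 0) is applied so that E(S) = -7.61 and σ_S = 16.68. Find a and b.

σ_S = a·σ_Q (a > 0), so a = 16.68/12 = 1.39.
E(S) = a·E(Q) + b, so b = -7.61 − 1.39·(-19) = 18.8.

a = 1.39, b = 18.8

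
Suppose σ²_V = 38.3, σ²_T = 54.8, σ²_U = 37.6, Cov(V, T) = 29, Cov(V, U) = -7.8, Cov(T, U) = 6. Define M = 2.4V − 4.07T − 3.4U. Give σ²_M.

σ²_M = 1289.82852

σ²_M = a²·σ²_V + b²·σ²_T + c²·σ²_U + 2ab·Cov(V, T) + 2ac·Cov(V, U) + 2bc·Cov(T, U), with a = 2.4, b = -4.07, c = -3.4.
= 220.608 + 907.75652 + 434.656 + (-566.544) + 127.296 + 166.056
= 1289.82852.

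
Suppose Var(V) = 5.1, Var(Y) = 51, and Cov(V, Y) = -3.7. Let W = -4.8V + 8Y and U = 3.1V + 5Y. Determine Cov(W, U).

By bilinearity, Cov(W, U) = ac·Var(V) + bd·Var(Y) + (ad+bc)·Cov(V, Y), with a=-4.8, b=8, c=3.1, d=5.
ac·Var(V) = (-4.8)·3.1·5.1 = -75.888
bd·Var(Y) = 8·5·51 = 2040
(ad+bc)·Cov(V, Y) = (0.8)·(-3.7) = -2.96
Cov(W, U) = -75.888 + 2040 + (-2.96) = 1961.152.

Cov(W, U) = 1961.152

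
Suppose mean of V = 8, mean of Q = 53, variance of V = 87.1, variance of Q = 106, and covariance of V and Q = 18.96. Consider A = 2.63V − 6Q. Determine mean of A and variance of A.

mean of A = 2.63·mean of V + (-6)·mean of Q = 2.63·8 + (-6)·53 = -296.96.
variance of A = a²·variance of V + b²·variance of Q + 2ab·covariance of V and Q with a = 2.63, b = -6.
= 2.63²·87.1 + (-6)²·106 + 2·2.63·(-6)·18.96
= 602.46199 + 3816 + (-598.3776) = 3820.08439.

mean of A = -296.96, variance of A = 3820.08439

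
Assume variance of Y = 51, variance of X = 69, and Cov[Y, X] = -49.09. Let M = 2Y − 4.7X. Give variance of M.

variance of M = a²·variance of Y + b²·variance of X + 2ab·Cov[Y, X] with a = 2, b = -4.7.
= 2²·51 + (-4.7)²·69 + 2·2·(-4.7)·(-49.09)
= 204 + 1524.21 + 922.892 = 2651.102.

variance of M = 2651.102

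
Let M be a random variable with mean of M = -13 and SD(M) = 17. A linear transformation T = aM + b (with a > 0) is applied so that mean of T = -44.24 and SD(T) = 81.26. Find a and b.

SD(T) = a·SD(M) (a > 0), so a = 81.26/17 = 4.78.
mean of T = a·mean of M + b, so b = -44.24 − 4.78·(-13) = 17.9.

a = 4.78, b = 17.9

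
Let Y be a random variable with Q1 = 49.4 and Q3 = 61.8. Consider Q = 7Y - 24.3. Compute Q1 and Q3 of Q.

Q1(Q) = 321.5, Q3(Q) = 408.3

a = 7 > 0: Q1(Q) = a·Q1(Y)+b = 321.5, Q3(Q) = a·Q3(Y)+b = 408.3.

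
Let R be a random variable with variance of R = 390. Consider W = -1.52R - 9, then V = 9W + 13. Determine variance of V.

variance of W = (-1.52)²·390 = 901.056.
variance of V = 9²·901.056 = 72985.536.

variance of V = 72985.536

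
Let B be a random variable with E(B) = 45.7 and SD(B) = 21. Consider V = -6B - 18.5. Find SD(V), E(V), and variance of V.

V = -6B - 18.5 is linear with a = -6, b = -18.5.
SD(V) = |a|·SD(B) = |-6|·21 = 126.
E(V) = a·E(B) + b = (-6)·45.7 + (-18.5) = -292.7.
variance of B = 21² = 441.
variance of V = a²·variance of B = (-6)²·441 = 15876 (the additive constant -18.5 does not affect variance).

SD(V) = 126, E(V) = -292.7, variance of V = 15876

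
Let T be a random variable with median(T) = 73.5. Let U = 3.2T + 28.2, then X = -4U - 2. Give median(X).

median(X) = -1055.6

median(U) = 3.2·73.5 + 28.2 = 263.4.
median(X) = (-4)·263.4 + (-2) = -1055.6.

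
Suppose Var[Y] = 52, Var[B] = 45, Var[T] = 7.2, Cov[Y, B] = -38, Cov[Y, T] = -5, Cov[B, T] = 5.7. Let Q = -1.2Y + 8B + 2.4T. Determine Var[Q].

Var[Q] = a²·Var[Y] + b²·Var[B] + c²·Var[T] + 2ab·Cov[Y, B] + 2ac·Cov[Y, T] + 2bc·Cov[B, T], with a = -1.2, b = 8, c = 2.4.
= 74.88 + 2880 + 41.472 + 729.6 + 28.8 + 218.88
= 3973.632.

Var[Q] = 3973.632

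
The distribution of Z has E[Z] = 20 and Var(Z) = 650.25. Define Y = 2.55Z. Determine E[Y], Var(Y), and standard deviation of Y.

E[Y] = 51, Var(Y) = 4228.250625, standard deviation of Y = 65.025

Y = 2.55Z is linear with a = 2.55, b = 0.
E[Y] = a·E[Z] + b = 2.55·20 = 51.
Var(Y) = a²·Var(Z) = 2.55²·650.25 = 4228.250625.
standard deviation of Z = √650.25 = 25.5.
standard deviation of Y = |a|·standard deviation of Z = |2.55|·25.5 = 65.025.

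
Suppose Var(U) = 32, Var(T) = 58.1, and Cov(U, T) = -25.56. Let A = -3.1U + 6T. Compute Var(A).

Var(A) = a²·Var(U) + b²·Var(T) + 2ab·Cov(U, T) with a = -3.1, b = 6.
= (-3.1)²·32 + 6²·58.1 + 2·(-3.1)·6·(-25.56)
= 307.52 + 2091.6 + 950.832 = 3349.952.

Var(A) = 3349.952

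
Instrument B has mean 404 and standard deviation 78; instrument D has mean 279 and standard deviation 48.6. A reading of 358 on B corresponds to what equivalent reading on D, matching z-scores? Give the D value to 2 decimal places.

D = 250.34

z = (358 − 404)/78 ≈ -0.5897.
D = 279 + z·48.6 = 279 + (358 − 404)·48.6/78 ≈ 250.34.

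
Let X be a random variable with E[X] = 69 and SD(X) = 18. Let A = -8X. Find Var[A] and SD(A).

Var[A] = 20736, SD(A) = 144

A = -8X is linear with a = -8, b = 0.
Var[X] = 18² = 324.
Var[A] = a²·Var[X] = (-8)²·324 = 20736.
SD(A) = |a|·SD(X) = |-8|·18 = 144.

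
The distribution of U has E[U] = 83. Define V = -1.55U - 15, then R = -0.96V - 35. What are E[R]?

E[V] = (-1.55)·83 + (-15) = -143.65.
E[R] = (-0.96)·(-143.65) + (-35) = 102.904.

E[R] = 102.904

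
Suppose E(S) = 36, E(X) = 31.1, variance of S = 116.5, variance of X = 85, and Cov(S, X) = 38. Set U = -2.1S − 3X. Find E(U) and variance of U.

E(U) = (-2.1)·E(S) + (-3)·E(X) = (-2.1)·36 + (-3)·31.1 = -168.9.
variance of U = a²·variance of S + b²·variance of X + 2ab·Cov(S, X) with a = -2.1, b = -3.
= (-2.1)²·116.5 + (-3)²·85 + 2·(-2.1)·(-3)·38
= 513.765 + 765 + 478.8 = 1757.565.

E(U) = -168.9, variance of U = 1757.565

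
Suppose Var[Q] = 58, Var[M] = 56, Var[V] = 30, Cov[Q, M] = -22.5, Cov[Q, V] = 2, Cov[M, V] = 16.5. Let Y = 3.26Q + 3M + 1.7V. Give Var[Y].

Var[Y] = 957.4688

Var[Y] = a²·Var[Q] + b²·Var[M] + c²·Var[V] + 2ab·Cov[Q, M] + 2ac·Cov[Q, V] + 2bc·Cov[M, V], with a = 3.26, b = 3, c = 1.7.
= 616.4008 + 504 + 86.7 + (-440.1) + 22.168 + 168.3
= 957.4688.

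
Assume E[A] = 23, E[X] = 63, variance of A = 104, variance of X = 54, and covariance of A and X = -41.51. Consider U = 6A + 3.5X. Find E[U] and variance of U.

E[U] = 358.5, variance of U = 2662.08

E[U] = 6·E[A] + 3.5·E[X] = 6·23 + 3.5·63 = 358.5.
variance of U = a²·variance of A + b²·variance of X + 2ab·covariance of A and X with a = 6, b = 3.5.
= 6²·104 + 3.5²·54 + 2·6·3.5·(-41.51)
= 3744 + 661.5 + (-1743.42) = 2662.08.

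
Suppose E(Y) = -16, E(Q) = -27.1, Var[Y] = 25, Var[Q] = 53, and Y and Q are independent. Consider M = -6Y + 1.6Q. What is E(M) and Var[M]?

E(M) = 52.64, Var[M] = 1035.68

E(M) = (-6)·E(Y) + 1.6·E(Q) = (-6)·(-16) + 1.6·(-27.1) = 52.64.
Var[M] = a²·Var[Y] + b²·Var[Q] + 2ab·Cov(Y, Q) with a = -6, b = 1.6.
Independence gives Cov(Y, Q) = 0.
= (-6)²·25 + 1.6²·53 + 2·(-6)·1.6·0
= 900 + 135.68 + 0 = 1035.68.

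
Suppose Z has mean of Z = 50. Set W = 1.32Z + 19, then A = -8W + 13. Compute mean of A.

mean of A = -667

mean of W = 1.32·50 + 19 = 85.
mean of A = (-8)·85 + 13 = -667.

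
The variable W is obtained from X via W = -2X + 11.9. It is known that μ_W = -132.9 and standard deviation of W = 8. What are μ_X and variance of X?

From W = -2X + 11.9: μ_W = a·μ_X + b, so μ_X = (μ_W − b)/a = (-132.9 − 11.9)/(-2) = 72.4.
variance of W = 8² = 64.
variance of W = a²·variance of X, so variance of X = 64/(-2)² = 16.

μ_X = 72.4, variance of X = 16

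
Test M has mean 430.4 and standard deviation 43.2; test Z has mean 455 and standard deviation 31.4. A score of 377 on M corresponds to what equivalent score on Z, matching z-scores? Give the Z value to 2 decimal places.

z = (377 − 430.4)/43.2 ≈ -1.2361.
Z = 455 + z·31.4 = 455 + (377 − 430.4)·31.4/43.2 ≈ 416.19.

Z = 416.19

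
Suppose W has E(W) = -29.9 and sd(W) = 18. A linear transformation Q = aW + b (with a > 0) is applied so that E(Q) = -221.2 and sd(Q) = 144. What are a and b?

sd(Q) = a·sd(W) (a > 0), so a = 144/18 = 8.
E(Q) = a·E(W) + b, so b = -221.2 − 8·(-29.9) = 18.

a = 8, b = 18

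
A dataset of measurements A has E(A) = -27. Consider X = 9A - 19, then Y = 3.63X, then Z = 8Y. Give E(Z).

E(Z) = -7608.48

E(X) = 9·(-27) + (-19) = -262.
E(Y) = 3.63·(-262) = -951.06.
E(Z) = 8·(-951.06) = -7608.48.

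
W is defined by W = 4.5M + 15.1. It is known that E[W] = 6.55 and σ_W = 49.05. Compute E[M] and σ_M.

E[M] = -1.9, σ_M = 10.9

From W = 4.5M + 15.1: E[W] = a·E[M] + b, so E[M] = (E[W] − b)/a = (6.55 − 15.1)/4.5 = -1.9.
σ_W = |a|·σ_M, so σ_M = 49.05/|4.5| = 10.9.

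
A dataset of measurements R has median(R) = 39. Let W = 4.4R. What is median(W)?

median(W) = 171.6

A linear map preserves order up to sign, so median(W) = a·median(R) + b = 4.4·39 = 171.6.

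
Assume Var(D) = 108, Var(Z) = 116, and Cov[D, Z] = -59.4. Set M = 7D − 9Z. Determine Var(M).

Var(M) = a²·Var(D) + b²·Var(Z) + 2ab·Cov[D, Z] with a = 7, b = -9.
= 7²·108 + (-9)²·116 + 2·7·(-9)·(-59.4)
= 5292 + 9396 + 7484.4 = 22172.4.

Var(M) = 22172.4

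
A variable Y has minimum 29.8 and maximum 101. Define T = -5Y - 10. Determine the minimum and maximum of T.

min(T) = -515, max(T) = -159

a = -5 < 0, so order reverses: min(T) = a·max(Y)+b = (-5)·101 + (-10) = -515; max(T) = a·min(Y)+b = (-5)·29.8 + (-10) = -159.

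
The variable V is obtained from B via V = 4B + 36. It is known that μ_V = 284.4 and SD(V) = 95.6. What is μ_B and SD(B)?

From V = 4B + 36: μ_V = a·μ_B + b, so μ_B = (μ_V − b)/a = (284.4 − 36)/4 = 62.1.
SD(V) = |a|·SD(B), so SD(B) = 95.6/|4| = 23.9.

μ_B = 62.1, SD(B) = 23.9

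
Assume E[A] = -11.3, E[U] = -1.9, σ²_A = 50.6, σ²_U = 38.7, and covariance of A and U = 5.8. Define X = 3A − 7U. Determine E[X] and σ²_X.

E[X] = -20.6, σ²_X = 2108.1

E[X] = 3·E[A] + (-7)·E[U] = 3·(-11.3) + (-7)·(-1.9) = -20.6.
σ²_X = a²·σ²_A + b²·σ²_U + 2ab·covariance of A and U with a = 3, b = -7.
= 3²·50.6 + (-7)²·38.7 + 2·3·(-7)·5.8
= 455.4 + 1896.3 + (-243.6) = 2108.1.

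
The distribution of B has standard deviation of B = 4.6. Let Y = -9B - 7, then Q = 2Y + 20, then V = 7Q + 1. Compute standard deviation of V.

standard deviation of V = 579.6

standard deviation of Y = |-9|·4.6 = 41.4.
standard deviation of Q = |2|·41.4 = 82.8.
standard deviation of V = |7|·82.8 = 579.6.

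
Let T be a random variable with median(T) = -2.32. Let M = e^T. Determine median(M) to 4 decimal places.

e^T is monotone on this domain, so median(M) = exp(-2.32) ≈ 0.0983.

median(M) = 0.0983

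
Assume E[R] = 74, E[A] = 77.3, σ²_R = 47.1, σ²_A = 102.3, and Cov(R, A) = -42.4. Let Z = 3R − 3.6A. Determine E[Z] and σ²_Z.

E[Z] = 3·E[R] + (-3.6)·E[A] = 3·74 + (-3.6)·77.3 = -56.28.
σ²_Z = a²·σ²_R + b²·σ²_A + 2ab·Cov(R, A) with a = 3, b = -3.6.
= 3²·47.1 + (-3.6)²·102.3 + 2·3·(-3.6)·(-42.4)
= 423.9 + 1325.808 + 915.84 = 2665.548.

E[Z] = -56.28, σ²_Z = 2665.548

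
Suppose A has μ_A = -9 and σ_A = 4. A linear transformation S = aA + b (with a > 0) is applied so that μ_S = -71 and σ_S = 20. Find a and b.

σ_S = a·σ_A (a > 0), so a = 20/4 = 5.
μ_S = a·μ_A + b, so b = -71 − 5·(-9) = -26.

a = 5, b = -26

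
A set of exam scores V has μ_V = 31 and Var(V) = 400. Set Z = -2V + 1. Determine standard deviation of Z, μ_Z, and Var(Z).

standard deviation of Z = 40, μ_Z = -61, Var(Z) = 1600

Z = -2V + 1 is linear with a = -2, b = 1.
standard deviation of V = √400 = 20.
standard deviation of Z = |a|·standard deviation of V = |-2|·20 = 40.
μ_Z = a·μ_V + b = (-2)·31 + 1 = -61.
Var(Z) = a²·Var(V) = (-2)²·400 = 1600 (the additive constant 1 does not affect variance).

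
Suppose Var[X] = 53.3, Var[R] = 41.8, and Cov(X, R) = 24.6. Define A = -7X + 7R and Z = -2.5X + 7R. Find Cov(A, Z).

Cov(A, Z) = 1345.05

By bilinearity, Cov(A, Z) = ac·Var[X] + bd·Var[R] + (ad+bc)·Cov(X, R), with a=-7, b=7, c=-2.5, d=7.
ac·Var[X] = (-7)·(-2.5)·53.3 = 932.75
bd·Var[R] = 7·7·41.8 = 2048.2
(ad+bc)·Cov(X, R) = (-66.5)·24.6 = -1635.9
Cov(A, Z) = 932.75 + 2048.2 + (-1635.9) = 1345.05.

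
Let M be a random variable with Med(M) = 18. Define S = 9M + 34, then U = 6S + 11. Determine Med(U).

Med(U) = 1187

Med(S) = 9·18 + 34 = 196.
Med(U) = 6·196 + 11 = 1187.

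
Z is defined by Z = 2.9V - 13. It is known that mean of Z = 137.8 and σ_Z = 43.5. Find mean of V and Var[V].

From Z = 2.9V - 13: mean of Z = a·mean of V + b, so mean of V = (mean of Z − b)/a = (137.8 − (-13))/2.9 = 52.
Var[Z] = 43.5² = 1892.25.
Var[Z] = a²·Var[V], so Var[V] = 1892.25/2.9² = 225.

mean of V = 52, Var[V] = 225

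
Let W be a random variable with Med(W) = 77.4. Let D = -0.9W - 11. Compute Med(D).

Med(D) = -80.66

A linear map preserves order up to sign, so Med(D) = a·Med(W) + b = (-0.9)·77.4 + (-11) = -80.66.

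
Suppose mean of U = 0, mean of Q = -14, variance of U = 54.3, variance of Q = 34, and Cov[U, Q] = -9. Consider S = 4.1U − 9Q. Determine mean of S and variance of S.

mean of S = 126, variance of S = 4330.983

mean of S = 4.1·mean of U + (-9)·mean of Q = 4.1·0 + (-9)·(-14) = 126.
variance of S = a²·variance of U + b²·variance of Q + 2ab·Cov[U, Q] with a = 4.1, b = -9.
= 4.1²·54.3 + (-9)²·34 + 2·4.1·(-9)·(-9)
= 912.783 + 2754 + 664.2 = 4330.983.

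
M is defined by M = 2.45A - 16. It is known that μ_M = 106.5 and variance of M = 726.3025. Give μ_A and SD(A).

From M = 2.45A - 16: μ_M = a·μ_A + b, so μ_A = (μ_M − b)/a = (106.5 − (-16))/2.45 = 50.
SD(M) = √726.3025 = 26.95.
SD(M) = |a|·SD(A), so SD(A) = 26.95/|2.45| = 11.

μ_A = 50, SD(A) = 11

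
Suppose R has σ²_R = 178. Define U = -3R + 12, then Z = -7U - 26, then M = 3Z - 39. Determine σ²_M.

σ²_U = (-3)²·178 = 1602.
σ²_Z = (-7)²·1602 = 78498.
σ²_M = 3²·78498 = 706482.

σ²_M = 706482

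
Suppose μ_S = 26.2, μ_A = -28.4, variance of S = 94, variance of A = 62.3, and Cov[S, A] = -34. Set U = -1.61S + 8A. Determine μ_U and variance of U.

μ_U = (-1.61)·μ_S + 8·μ_A = (-1.61)·26.2 + 8·(-28.4) = -269.382.
variance of U = a²·variance of S + b²·variance of A + 2ab·Cov[S, A] with a = -1.61, b = 8.
= (-1.61)²·94 + 8²·62.3 + 2·(-1.61)·8·(-34)
= 243.6574 + 3987.2 + 875.84 = 5106.6974.

μ_U = -269.382, variance of U = 5106.6974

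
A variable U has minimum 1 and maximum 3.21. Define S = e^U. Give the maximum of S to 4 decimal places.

e^U is increasing on this domain, so max(S) comes from max(U) = 3.21: max(S) = exp(3.21) ≈ 24.7791.

max(S) = 24.7791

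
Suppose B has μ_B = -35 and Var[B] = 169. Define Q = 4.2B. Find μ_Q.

μ_Q = -147

Q = 4.2B is linear with a = 4.2, b = 0.
μ_Q = a·μ_B + b = 4.2·(-35) = -147.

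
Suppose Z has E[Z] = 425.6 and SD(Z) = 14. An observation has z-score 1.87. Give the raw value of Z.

Z = E[Z] + z·SD(Z) = 425.6 + 1.87·14 = 451.78.

Z = 451.78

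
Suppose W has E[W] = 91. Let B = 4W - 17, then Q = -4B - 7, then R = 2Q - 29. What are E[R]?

E[B] = 4·91 + (-17) = 347.
E[Q] = (-4)·347 + (-7) = -1395.
E[R] = 2·(-1395) + (-29) = -2819.

E[R] = -2819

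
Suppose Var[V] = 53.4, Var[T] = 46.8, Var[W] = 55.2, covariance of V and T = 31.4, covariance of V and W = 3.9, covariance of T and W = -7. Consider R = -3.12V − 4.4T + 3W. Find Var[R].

Var[R] = 2896.57536

Var[R] = a²·Var[V] + b²·Var[T] + c²·Var[W] + 2ab·covariance of V and T + 2ac·covariance of V and W + 2bc·covariance of T and W, with a = -3.12, b = -4.4, c = 3.
= 519.81696 + 906.048 + 496.8 + 862.1184 + (-73.008) + 184.8
= 2896.57536.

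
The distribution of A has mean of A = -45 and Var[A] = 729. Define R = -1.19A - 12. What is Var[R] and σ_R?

R = -1.19A - 12 is linear with a = -1.19, b = -12.
Var[R] = a²·Var[A] = (-1.19)²·729 = 1032.3369 (the additive constant -12 does not affect variance).
σ_A = √729 = 27.
σ_R = |a|·σ_A = |-1.19|·27 = 32.13.

Var[R] = 1032.3369, σ_R = 32.13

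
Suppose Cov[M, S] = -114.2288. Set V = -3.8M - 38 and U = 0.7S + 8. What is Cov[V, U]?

Cov[V, U] = a·c·Cov[M, S] = (-3.8)·0.7·(-114.2288) = 303.848608. Additive constants drop out.

Cov[V, U] = 303.848608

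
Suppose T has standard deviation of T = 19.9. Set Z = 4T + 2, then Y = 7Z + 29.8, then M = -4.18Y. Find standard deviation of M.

standard deviation of Z = |4|·19.9 = 79.6.
standard deviation of Y = |7|·79.6 = 557.2.
standard deviation of M = |-4.18|·557.2 = 2329.096.

standard deviation of M = 2329.096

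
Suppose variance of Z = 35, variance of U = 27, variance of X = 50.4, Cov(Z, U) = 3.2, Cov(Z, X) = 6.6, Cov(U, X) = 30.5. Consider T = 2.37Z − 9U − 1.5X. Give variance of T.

variance of T = 3137.0535

variance of T = a²·variance of Z + b²·variance of U + c²·variance of X + 2ab·Cov(Z, U) + 2ac·Cov(Z, X) + 2bc·Cov(U, X), with a = 2.37, b = -9, c = -1.5.
= 196.5915 + 2187 + 113.4 + (-136.512) + (-46.926) + 823.5
= 3137.0535.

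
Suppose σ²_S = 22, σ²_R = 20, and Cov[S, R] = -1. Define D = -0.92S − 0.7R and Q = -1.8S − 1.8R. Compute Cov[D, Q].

Cov[D, Q] = 58.716

By bilinearity, Cov[D, Q] = ac·σ²_S + bd·σ²_R + (ad+bc)·Cov[S, R], with a=-0.92, b=-0.7, c=-1.8, d=-1.8.
ac·σ²_S = (-0.92)·(-1.8)·22 = 36.432
bd·σ²_R = (-0.7)·(-1.8)·20 = 25.2
(ad+bc)·Cov[S, R] = (2.916)·(-1) = -2.916
Cov[D, Q] = 36.432 + 25.2 + (-2.916) = 58.716.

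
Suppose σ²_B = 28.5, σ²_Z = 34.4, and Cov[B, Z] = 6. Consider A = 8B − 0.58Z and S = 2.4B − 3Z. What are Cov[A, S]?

Cov[A, S] = 454.704

By bilinearity, Cov[A, S] = ac·σ²_B + bd·σ²_Z + (ad+bc)·Cov[B, Z], with a=8, b=-0.58, c=2.4, d=-3.
ac·σ²_B = 8·2.4·28.5 = 547.2
bd·σ²_Z = (-0.58)·(-3)·34.4 = 59.856
(ad+bc)·Cov[B, Z] = (-25.392)·6 = -152.352
Cov[A, S] = 547.2 + 59.856 + (-152.352) = 454.704.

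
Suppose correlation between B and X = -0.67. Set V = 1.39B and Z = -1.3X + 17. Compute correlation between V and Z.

correlation between V and Z = 0.67

Linear rescalings preserve |correlation|; the slopes 1.39 and -1.3 have opposite signs, so the correlation flips sign: correlation between V and Z = −correlation between B and X = 0.67.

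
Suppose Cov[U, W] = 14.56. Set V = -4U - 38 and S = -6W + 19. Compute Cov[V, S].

Cov[V, S] = a·c·Cov[U, W] = (-4)·(-6)·14.56 = 349.44. Additive constants drop out.

Cov[V, S] = 349.44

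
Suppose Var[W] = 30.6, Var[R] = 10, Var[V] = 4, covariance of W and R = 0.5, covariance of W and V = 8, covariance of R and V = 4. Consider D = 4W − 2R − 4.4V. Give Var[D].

Var[D] = a²·Var[W] + b²·Var[R] + c²·Var[V] + 2ab·covariance of W and R + 2ac·covariance of W and V + 2bc·covariance of R and V, with a = 4, b = -2, c = -4.4.
= 489.6 + 40 + 77.44 + (-8) + (-281.6) + 70.4
= 387.84.

Var[D] = 387.84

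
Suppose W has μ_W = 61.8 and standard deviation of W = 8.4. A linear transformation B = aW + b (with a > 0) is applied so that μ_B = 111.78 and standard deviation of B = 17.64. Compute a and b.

standard deviation of B = a·standard deviation of W (a > 0), so a = 17.64/8.4 = 2.1.
μ_B = a·μ_W + b, so b = 111.78 − 2.1·61.8 = -18.

a = 2.1, b = -18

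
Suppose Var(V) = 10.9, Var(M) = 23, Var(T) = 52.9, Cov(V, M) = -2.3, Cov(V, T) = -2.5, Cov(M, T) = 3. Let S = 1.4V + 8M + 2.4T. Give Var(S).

Var(S) = 1844.948

Var(S) = a²·Var(V) + b²·Var(M) + c²·Var(T) + 2ab·Cov(V, M) + 2ac·Cov(V, T) + 2bc·Cov(M, T), with a = 1.4, b = 8, c = 2.4.
= 21.364 + 1472 + 304.704 + (-51.52) + (-16.8) + 115.2
= 1844.948.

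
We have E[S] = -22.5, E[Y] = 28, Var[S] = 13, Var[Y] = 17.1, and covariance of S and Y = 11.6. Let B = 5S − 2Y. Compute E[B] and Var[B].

E[B] = -168.5, Var[B] = 161.4

E[B] = 5·E[S] + (-2)·E[Y] = 5·(-22.5) + (-2)·28 = -168.5.
Var[B] = a²·Var[S] + b²·Var[Y] + 2ab·covariance of S and Y with a = 5, b = -2.
= 5²·13 + (-2)²·17.1 + 2·5·(-2)·11.6
= 325 + 68.4 + (-232) = 161.4.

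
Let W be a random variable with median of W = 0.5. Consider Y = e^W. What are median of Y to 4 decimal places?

median of Y = 1.6487

e^W is monotone on this domain, so median of Y = exp(0.5) ≈ 1.6487.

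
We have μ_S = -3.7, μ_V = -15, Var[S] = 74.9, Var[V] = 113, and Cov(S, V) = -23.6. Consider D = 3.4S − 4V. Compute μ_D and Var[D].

μ_D = 3.4·μ_S + (-4)·μ_V = 3.4·(-3.7) + (-4)·(-15) = 47.42.
Var[D] = a²·Var[S] + b²·Var[V] + 2ab·Cov(S, V) with a = 3.4, b = -4.
= 3.4²·74.9 + (-4)²·113 + 2·3.4·(-4)·(-23.6)
= 865.844 + 1808 + 641.92 = 3315.764.

μ_D = 47.42, Var[D] = 3315.764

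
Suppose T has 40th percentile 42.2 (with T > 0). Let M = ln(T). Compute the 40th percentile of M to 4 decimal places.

40th percentile of M = 3.7424

ln(T) is increasing, so P_{40}(M) = g(P_{40}(T)) ≈ 3.7424.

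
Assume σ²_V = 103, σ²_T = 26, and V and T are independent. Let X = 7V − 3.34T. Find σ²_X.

σ²_X = 5337.0456

σ²_X = a²·σ²_V + b²·σ²_T + 2ab·Cov(V, T) with a = 7, b = -3.34.
Independence gives Cov(V, T) = 0.
= 7²·103 + (-3.34)²·26 + 2·7·(-3.34)·0
= 5047 + 290.0456 + 0 = 5337.0456.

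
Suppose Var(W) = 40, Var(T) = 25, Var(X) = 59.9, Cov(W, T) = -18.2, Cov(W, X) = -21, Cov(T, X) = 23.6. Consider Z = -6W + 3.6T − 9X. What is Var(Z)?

Var(Z) = 3604.86

Var(Z) = a²·Var(W) + b²·Var(T) + c²·Var(X) + 2ab·Cov(W, T) + 2ac·Cov(W, X) + 2bc·Cov(T, X), with a = -6, b = 3.6, c = -9.
= 1440 + 324 + 4851.9 + 786.24 + (-2268) + (-1529.28)
= 3604.86.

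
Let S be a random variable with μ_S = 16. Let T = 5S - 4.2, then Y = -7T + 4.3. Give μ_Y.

μ_T = 5·16 + (-4.2) = 75.8.
μ_Y = (-7)·75.8 + 4.3 = -526.3.

μ_Y = -526.3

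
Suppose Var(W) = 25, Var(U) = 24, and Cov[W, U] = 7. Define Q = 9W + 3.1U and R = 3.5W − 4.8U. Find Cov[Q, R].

By bilinearity, Cov[Q, R] = ac·Var(W) + bd·Var(U) + (ad+bc)·Cov[W, U], with a=9, b=3.1, c=3.5, d=-4.8.
ac·Var(W) = 9·3.5·25 = 787.5
bd·Var(U) = 3.1·(-4.8)·24 = -357.12
(ad+bc)·Cov[W, U] = (-32.35)·7 = -226.45
Cov[Q, R] = 787.5 + (-357.12) + (-226.45) = 203.93.

Cov[Q, R] = 203.93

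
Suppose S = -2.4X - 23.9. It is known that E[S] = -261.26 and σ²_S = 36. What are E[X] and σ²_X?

E[X] = 98.9, σ²_X = 6.25

From S = -2.4X - 23.9: E[S] = a·E[X] + b, so E[X] = (E[S] − b)/a = (-261.26 − (-23.9))/(-2.4) = 98.9.
σ²_S = a²·σ²_X, so σ²_X = 36/(-2.4)² = 6.25.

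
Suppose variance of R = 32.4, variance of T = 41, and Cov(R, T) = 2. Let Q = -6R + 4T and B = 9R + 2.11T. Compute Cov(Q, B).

Cov(Q, B) = -1356.88

By bilinearity, Cov(Q, B) = ac·variance of R + bd·variance of T + (ad+bc)·Cov(R, T), with a=-6, b=4, c=9, d=2.11.
ac·variance of R = (-6)·9·32.4 = -1749.6
bd·variance of T = 4·2.11·41 = 346.04
(ad+bc)·Cov(R, T) = (23.34)·2 = 46.68
Cov(Q, B) = -1749.6 + 346.04 + 46.68 = -1356.88.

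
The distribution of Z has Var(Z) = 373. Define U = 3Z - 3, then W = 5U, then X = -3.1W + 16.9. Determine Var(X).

Var(U) = 3²·373 = 3357.
Var(W) = 5²·3357 = 83925.
Var(X) = (-3.1)²·83925 = 806519.25.

Var(X) = 806519.25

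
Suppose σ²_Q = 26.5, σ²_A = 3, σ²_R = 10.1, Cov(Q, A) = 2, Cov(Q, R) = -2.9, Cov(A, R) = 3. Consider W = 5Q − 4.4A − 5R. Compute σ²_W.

σ²_W = 1162.08

σ²_W = a²·σ²_Q + b²·σ²_A + c²·σ²_R + 2ab·Cov(Q, A) + 2ac·Cov(Q, R) + 2bc·Cov(A, R), with a = 5, b = -4.4, c = -5.
= 662.5 + 58.08 + 252.5 + (-88) + 145 + 132
= 1162.08.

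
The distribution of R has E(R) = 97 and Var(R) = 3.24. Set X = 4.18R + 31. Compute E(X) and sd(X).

E(X) = 436.46, sd(X) = 7.524

X = 4.18R + 31 is linear with a = 4.18, b = 31.
E(X) = a·E(R) + b = 4.18·97 + 31 = 436.46.
sd(R) = √3.24 = 1.8.
sd(X) = |a|·sd(R) = |4.18|·1.8 = 7.524.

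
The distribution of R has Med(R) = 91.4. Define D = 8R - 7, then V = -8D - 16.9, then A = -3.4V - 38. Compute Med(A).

Med(A) = 19717.7

Med(D) = 8·91.4 + (-7) = 724.2.
Med(V) = (-8)·724.2 + (-16.9) = -5810.5.
Med(A) = (-3.4)·(-5810.5) + (-38) = 19717.7.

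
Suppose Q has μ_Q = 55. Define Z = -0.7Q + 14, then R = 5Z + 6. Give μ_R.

μ_R = -116.5

μ_Z = (-0.7)·55 + 14 = -24.5.
μ_R = 5·(-24.5) + 6 = -116.5.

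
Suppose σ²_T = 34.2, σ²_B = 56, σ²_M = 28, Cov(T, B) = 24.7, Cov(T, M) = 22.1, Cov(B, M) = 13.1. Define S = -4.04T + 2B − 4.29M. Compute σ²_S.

σ²_S = a²·σ²_T + b²·σ²_B + c²·σ²_M + 2ab·Cov(T, B) + 2ac·Cov(T, M) + 2bc·Cov(B, M), with a = -4.04, b = 2, c = -4.29.
= 558.19872 + 224 + 515.3148 + (-399.152) + 766.05672 + (-224.796)
= 1439.62224.

σ²_S = 1439.62224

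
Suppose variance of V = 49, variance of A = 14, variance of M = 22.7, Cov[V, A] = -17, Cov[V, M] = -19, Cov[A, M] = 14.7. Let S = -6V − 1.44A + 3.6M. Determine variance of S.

variance of S = 2461.8528

variance of S = a²·variance of V + b²·variance of A + c²·variance of M + 2ab·Cov[V, A] + 2ac·Cov[V, M] + 2bc·Cov[A, M], with a = -6, b = -1.44, c = 3.6.
= 1764 + 29.0304 + 294.192 + (-293.76) + 820.8 + (-152.4096)
= 2461.8528.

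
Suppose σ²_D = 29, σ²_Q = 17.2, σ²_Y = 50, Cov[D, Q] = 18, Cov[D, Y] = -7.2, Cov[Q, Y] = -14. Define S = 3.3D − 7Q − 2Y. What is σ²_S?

σ²_S = 230.05

σ²_S = a²·σ²_D + b²·σ²_Q + c²·σ²_Y + 2ab·Cov[D, Q] + 2ac·Cov[D, Y] + 2bc·Cov[Q, Y], with a = 3.3, b = -7, c = -2.
= 315.81 + 842.8 + 200 + (-831.6) + 95.04 + (-392)
= 230.05.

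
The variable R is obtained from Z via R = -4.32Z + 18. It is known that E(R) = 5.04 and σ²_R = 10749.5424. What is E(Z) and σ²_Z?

E(Z) = 3, σ²_Z = 576

From R = -4.32Z + 18: E(R) = a·E(Z) + b, so E(Z) = (E(R) − b)/a = (5.04 − 18)/(-4.32) = 3.
σ²_R = a²·σ²_Z, so σ²_Z = 10749.5424/(-4.32)² = 576.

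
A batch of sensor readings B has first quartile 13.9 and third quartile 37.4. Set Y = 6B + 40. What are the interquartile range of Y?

IQR(Y) = 141

IQR of B = Q3 − Q1 = 37.4 − 13.9 = 23.5.
Under Y = aB + b, IQR(Y) = |a|·IQR(B) = |6|·23.5 = 141 (shifts cancel; spread scales by |a|).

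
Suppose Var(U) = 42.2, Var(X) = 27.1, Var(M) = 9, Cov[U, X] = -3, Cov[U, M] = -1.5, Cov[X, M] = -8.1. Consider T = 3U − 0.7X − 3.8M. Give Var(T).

Var(T) = 526.747

Var(T) = a²·Var(U) + b²·Var(X) + c²·Var(M) + 2ab·Cov[U, X] + 2ac·Cov[U, M] + 2bc·Cov[X, M], with a = 3, b = -0.7, c = -3.8.
= 379.8 + 13.279 + 129.96 + 12.6 + 34.2 + (-43.092)
= 526.747.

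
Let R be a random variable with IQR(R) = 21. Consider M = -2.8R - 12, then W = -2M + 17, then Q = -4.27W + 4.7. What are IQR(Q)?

IQR(Q) = 502.152

IQR(M) = |-2.8|·21 = 58.8.
IQR(W) = |-2|·58.8 = 117.6.
IQR(Q) = |-4.27|·117.6 = 502.152.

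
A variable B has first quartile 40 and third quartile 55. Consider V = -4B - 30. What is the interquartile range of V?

IQR of B = Q3 − Q1 = 55 − 40 = 15.
Under V = aB + b, IQR(V) = |a|·IQR(B) = |-4|·15 = 60 (shifts cancel; spread scales by |a|).

IQR(V) = 60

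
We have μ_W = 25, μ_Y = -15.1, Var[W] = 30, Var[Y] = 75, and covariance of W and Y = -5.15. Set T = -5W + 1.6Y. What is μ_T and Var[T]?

μ_T = -149.16, Var[T] = 1024.4

μ_T = (-5)·μ_W + 1.6·μ_Y = (-5)·25 + 1.6·(-15.1) = -149.16.
Var[T] = a²·Var[W] + b²·Var[Y] + 2ab·covariance of W and Y with a = -5, b = 1.6.
= (-5)²·30 + 1.6²·75 + 2·(-5)·1.6·(-5.15)
= 750 + 192 + 82.4 = 1024.4.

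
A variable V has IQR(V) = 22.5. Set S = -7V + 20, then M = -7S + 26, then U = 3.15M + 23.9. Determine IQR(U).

IQR(U) = 3472.875

IQR(S) = |-7|·22.5 = 157.5.
IQR(M) = |-7|·157.5 = 1102.5.
IQR(U) = |3.15|·1102.5 = 3472.875.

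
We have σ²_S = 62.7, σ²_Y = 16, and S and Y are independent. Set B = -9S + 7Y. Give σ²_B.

σ²_B = 5862.7

σ²_B = a²·σ²_S + b²·σ²_Y + 2ab·Cov[S, Y] with a = -9, b = 7.
Independence gives Cov[S, Y] = 0.
= (-9)²·62.7 + 7²·16 + 2·(-9)·7·0
= 5078.7 + 784 + 0 = 5862.7.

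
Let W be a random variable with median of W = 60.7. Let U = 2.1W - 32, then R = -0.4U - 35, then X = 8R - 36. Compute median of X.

median of X = -621.504

median of U = 2.1·60.7 + (-32) = 95.47.
median of R = (-0.4)·95.47 + (-35) = -73.188.
median of X = 8·(-73.188) + (-36) = -621.504.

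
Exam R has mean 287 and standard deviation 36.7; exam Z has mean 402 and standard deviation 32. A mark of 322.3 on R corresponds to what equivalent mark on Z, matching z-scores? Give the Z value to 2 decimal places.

z = (322.3 − 287)/36.7 ≈ 0.9619.
Z = 402 + z·32 = 402 + (322.3 − 287)·32/36.7 ≈ 432.78.

Z = 432.78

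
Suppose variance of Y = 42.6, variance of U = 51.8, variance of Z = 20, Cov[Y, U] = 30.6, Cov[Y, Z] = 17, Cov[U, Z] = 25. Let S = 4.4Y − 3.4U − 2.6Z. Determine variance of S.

variance of S = a²·variance of Y + b²·variance of U + c²·variance of Z + 2ab·Cov[Y, U] + 2ac·Cov[Y, Z] + 2bc·Cov[U, Z], with a = 4.4, b = -3.4, c = -2.6.
= 824.736 + 598.808 + 135.2 + (-915.552) + (-388.96) + 442
= 696.232.

variance of S = 696.232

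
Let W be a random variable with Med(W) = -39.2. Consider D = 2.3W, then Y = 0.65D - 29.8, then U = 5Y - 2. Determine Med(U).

Med(U) = -444.02

Med(D) = 2.3·(-39.2) = -90.16.
Med(Y) = 0.65·(-90.16) + (-29.8) = -88.404.
Med(U) = 5·(-88.404) + (-2) = -444.02.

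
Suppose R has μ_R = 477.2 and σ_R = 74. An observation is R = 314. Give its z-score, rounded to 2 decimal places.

z = (R − μ_R) / σ_R = (314 − 477.2) / 74 ≈ -2.21.

z = -2.21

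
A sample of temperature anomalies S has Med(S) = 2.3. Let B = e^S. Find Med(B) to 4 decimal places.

e^S is monotone on this domain, so Med(B) = exp(2.3) ≈ 9.9742.

Med(B) = 9.9742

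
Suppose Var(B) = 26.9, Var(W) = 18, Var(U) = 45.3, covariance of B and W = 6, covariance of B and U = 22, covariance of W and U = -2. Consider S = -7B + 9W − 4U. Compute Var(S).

Var(S) = 4120.9

Var(S) = a²·Var(B) + b²·Var(W) + c²·Var(U) + 2ab·covariance of B and W + 2ac·covariance of B and U + 2bc·covariance of W and U, with a = -7, b = 9, c = -4.
= 1318.1 + 1458 + 724.8 + (-756) + 1232 + 144
= 4120.9.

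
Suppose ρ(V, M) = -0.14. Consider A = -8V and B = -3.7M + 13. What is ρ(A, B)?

ρ(A, B) = -0.14

Linear rescalings preserve correlation up to sign; here the slopes -8 and -3.7 have the same sign, so ρ(A, B) = ρ(V, M) = -0.14.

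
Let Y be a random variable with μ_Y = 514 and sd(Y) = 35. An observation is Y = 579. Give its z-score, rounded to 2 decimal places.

z = 1.86

z = (Y − μ_Y) / sd(Y) = (579 − 514) / 35 ≈ 1.86.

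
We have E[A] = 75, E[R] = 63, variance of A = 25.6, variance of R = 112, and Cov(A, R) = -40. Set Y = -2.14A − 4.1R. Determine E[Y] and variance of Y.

E[Y] = -418.8, variance of Y = 1298.03776

E[Y] = (-2.14)·E[A] + (-4.1)·E[R] = (-2.14)·75 + (-4.1)·63 = -418.8.
variance of Y = a²·variance of A + b²·variance of R + 2ab·Cov(A, R) with a = -2.14, b = -4.1.
= (-2.14)²·25.6 + (-4.1)²·112 + 2·(-2.14)·(-4.1)·(-40)
= 117.23776 + 1882.72 + (-701.92) = 1298.03776.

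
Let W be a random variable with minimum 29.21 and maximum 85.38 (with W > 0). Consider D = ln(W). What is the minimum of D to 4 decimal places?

min(D) = 3.3745

ln(W) is increasing on this domain, so min(D) comes from min(W) = 29.21: min(D) = ln(29.21) ≈ 3.3745.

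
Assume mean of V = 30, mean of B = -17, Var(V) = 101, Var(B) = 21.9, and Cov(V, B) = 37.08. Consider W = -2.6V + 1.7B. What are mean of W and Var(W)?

mean of W = (-2.6)·mean of V + 1.7·mean of B = (-2.6)·30 + 1.7·(-17) = -106.9.
Var(W) = a²·Var(V) + b²·Var(B) + 2ab·Cov(V, B) with a = -2.6, b = 1.7.
= (-2.6)²·101 + 1.7²·21.9 + 2·(-2.6)·1.7·37.08
= 682.76 + 63.291 + (-327.7872) = 418.2638.

mean of W = -106.9, Var(W) = 418.2638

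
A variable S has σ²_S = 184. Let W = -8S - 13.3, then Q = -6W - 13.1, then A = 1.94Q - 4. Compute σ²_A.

σ²_A = 1595525.5296

σ²_W = (-8)²·184 = 11776.
σ²_Q = (-6)²·11776 = 423936.
σ²_A = 1.94²·423936 = 1595525.5296.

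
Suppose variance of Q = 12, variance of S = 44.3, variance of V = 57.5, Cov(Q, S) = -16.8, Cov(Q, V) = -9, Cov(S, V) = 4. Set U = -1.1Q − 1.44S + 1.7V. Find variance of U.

variance of U = 233.40908

variance of U = a²·variance of Q + b²·variance of S + c²·variance of V + 2ab·Cov(Q, S) + 2ac·Cov(Q, V) + 2bc·Cov(S, V), with a = -1.1, b = -1.44, c = 1.7.
= 14.52 + 91.86048 + 166.175 + (-53.2224) + 33.66 + (-19.584)
= 233.40908.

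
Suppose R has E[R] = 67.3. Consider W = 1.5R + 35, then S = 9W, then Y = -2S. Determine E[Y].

E[W] = 1.5·67.3 + 35 = 135.95.
E[S] = 9·135.95 = 1223.55.
E[Y] = (-2)·1223.55 = -2447.1.

E[Y] = -2447.1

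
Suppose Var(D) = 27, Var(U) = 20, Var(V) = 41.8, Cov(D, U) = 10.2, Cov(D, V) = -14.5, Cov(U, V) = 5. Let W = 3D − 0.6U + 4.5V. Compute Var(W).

Var(W) = a²·Var(D) + b²·Var(U) + c²·Var(V) + 2ab·Cov(D, U) + 2ac·Cov(D, V) + 2bc·Cov(U, V), with a = 3, b = -0.6, c = 4.5.
= 243 + 7.2 + 846.45 + (-36.72) + (-391.5) + (-27)
= 641.43.

Var(W) = 641.43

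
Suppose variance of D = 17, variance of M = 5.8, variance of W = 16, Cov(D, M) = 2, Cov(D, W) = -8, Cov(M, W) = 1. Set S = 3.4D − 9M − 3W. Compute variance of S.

variance of S = a²·variance of D + b²·variance of M + c²·variance of W + 2ab·Cov(D, M) + 2ac·Cov(D, W) + 2bc·Cov(M, W), with a = 3.4, b = -9, c = -3.
= 196.52 + 469.8 + 144 + (-122.4) + 163.2 + 54
= 905.12.

variance of S = 905.12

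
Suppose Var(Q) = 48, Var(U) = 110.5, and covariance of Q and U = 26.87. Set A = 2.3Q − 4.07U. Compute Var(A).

Var(A) = 1581.28131

Var(A) = a²·Var(Q) + b²·Var(U) + 2ab·covariance of Q and U with a = 2.3, b = -4.07.
= 2.3²·48 + (-4.07)²·110.5 + 2·2.3·(-4.07)·26.87
= 253.92 + 1830.42145 + (-503.06014) = 1581.28131.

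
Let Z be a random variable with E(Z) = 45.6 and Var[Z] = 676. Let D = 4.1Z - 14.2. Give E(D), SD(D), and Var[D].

D = 4.1Z - 14.2 is linear with a = 4.1, b = -14.2.
E(D) = a·E(Z) + b = 4.1·45.6 + (-14.2) = 172.76.
SD(Z) = √676 = 26.
SD(D) = |a|·SD(Z) = |4.1|·26 = 106.6.
Var[D] = a²·Var[Z] = 4.1²·676 = 11363.56 (the additive constant -14.2 does not affect variance).

E(D) = 172.76, SD(D) = 106.6, Var[D] = 11363.56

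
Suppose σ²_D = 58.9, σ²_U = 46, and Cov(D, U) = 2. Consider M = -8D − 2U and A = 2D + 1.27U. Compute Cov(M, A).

By bilinearity, Cov(M, A) = ac·σ²_D + bd·σ²_U + (ad+bc)·Cov(D, U), with a=-8, b=-2, c=2, d=1.27.
ac·σ²_D = (-8)·2·58.9 = -942.4
bd·σ²_U = (-2)·1.27·46 = -116.84
(ad+bc)·Cov(D, U) = (-14.16)·2 = -28.32
Cov(M, A) = -942.4 + (-116.84) + (-28.32) = -1087.56.

Cov(M, A) = -1087.56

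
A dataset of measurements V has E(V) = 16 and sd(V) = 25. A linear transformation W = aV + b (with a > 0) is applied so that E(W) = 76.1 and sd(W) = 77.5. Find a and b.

a = 3.1, b = 26.5

sd(W) = a·sd(V) (a > 0), so a = 77.5/25 = 3.1.
E(W) = a·E(V) + b, so b = 76.1 − 3.1·16 = 26.5.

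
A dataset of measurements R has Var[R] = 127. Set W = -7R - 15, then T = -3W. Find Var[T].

Var[T] = 56007

Var[W] = (-7)²·127 = 6223.
Var[T] = (-3)²·6223 = 56007.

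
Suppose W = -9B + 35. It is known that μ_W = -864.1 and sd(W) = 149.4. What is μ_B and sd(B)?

From W = -9B + 35: μ_W = a·μ_B + b, so μ_B = (μ_W − b)/a = (-864.1 − 35)/(-9) = 99.9.
sd(W) = |a|·sd(B), so sd(B) = 149.4/|-9| = 16.6.

μ_B = 99.9, sd(B) = 16.6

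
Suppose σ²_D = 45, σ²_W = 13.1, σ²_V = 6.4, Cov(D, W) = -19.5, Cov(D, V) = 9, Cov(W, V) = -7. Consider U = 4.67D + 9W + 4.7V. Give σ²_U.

σ²_U = 347.5885

σ²_U = a²·σ²_D + b²·σ²_W + c²·σ²_V + 2ab·Cov(D, W) + 2ac·Cov(D, V) + 2bc·Cov(W, V), with a = 4.67, b = 9, c = 4.7.
= 981.4005 + 1061.1 + 141.376 + (-1639.17) + 395.082 + (-592.2)
= 347.5885.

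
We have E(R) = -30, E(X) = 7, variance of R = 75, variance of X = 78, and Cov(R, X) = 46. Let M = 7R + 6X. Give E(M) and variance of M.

E(M) = -168, variance of M = 10347

E(M) = 7·E(R) + 6·E(X) = 7·(-30) + 6·7 = -168.
variance of M = a²·variance of R + b²·variance of X + 2ab·Cov(R, X) with a = 7, b = 6.
= 7²·75 + 6²·78 + 2·7·6·46
= 3675 + 2808 + 3864 = 10347.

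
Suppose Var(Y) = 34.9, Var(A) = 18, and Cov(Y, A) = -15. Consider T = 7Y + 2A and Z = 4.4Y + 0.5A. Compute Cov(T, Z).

By bilinearity, Cov(T, Z) = ac·Var(Y) + bd·Var(A) + (ad+bc)·Cov(Y, A), with a=7, b=2, c=4.4, d=0.5.
ac·Var(Y) = 7·4.4·34.9 = 1074.92
bd·Var(A) = 2·0.5·18 = 18
(ad+bc)·Cov(Y, A) = (12.3)·(-15) = -184.5
Cov(T, Z) = 1074.92 + 18 + (-184.5) = 908.42.

Cov(T, Z) = 908.42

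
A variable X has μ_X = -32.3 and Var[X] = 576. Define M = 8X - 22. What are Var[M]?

Var[M] = 36864

M = 8X - 22 is linear with a = 8, b = -22.
Var[M] = a²·Var[X] = 8²·576 = 36864 (the additive constant -22 does not affect variance).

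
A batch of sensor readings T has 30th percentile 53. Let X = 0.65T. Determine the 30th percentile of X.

30th percentile of X = 34.45

Since a = 0.65 > 0 the transformation is increasing, so the 30th percentile of X = a·(P_{30} of T) + b = 0.65·53 = 34.45.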